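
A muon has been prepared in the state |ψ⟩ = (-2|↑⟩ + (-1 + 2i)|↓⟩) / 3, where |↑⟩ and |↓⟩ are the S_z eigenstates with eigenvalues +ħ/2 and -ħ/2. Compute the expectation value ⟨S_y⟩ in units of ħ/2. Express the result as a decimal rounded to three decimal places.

⟨σ_y⟩ = 2 Im(a* b)/(|a|²+|b|²) with a = -2, b = (-1 + 2i).
a* b = (2 - 4i), so ⟨σ_y⟩ = -8/9.
⟨S_y⟩ = (ħ/2)·⟨σ_y⟩.

-0.889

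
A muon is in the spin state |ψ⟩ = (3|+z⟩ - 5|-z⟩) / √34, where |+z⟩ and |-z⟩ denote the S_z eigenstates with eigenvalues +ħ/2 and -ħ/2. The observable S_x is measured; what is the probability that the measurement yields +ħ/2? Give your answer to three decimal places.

0.059

|+x⟩ = (|+z⟩ + |-z⟩)/√2, so ⟨+x|ψ⟩ = (-2) / (√2·√34).
P = |-2|² / 68 = 4/68.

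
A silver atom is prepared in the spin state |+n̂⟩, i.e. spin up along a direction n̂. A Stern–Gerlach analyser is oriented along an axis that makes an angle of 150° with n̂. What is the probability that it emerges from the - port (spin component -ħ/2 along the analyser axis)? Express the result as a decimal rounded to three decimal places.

0.933

For spin-½, the probability of finding spin-up along an axis at angle θ to the initial spin direction is cos²(θ/2); spin-down is sin²(θ/2).
θ = 150°, so P = sin²(75°) ≈ 0.933.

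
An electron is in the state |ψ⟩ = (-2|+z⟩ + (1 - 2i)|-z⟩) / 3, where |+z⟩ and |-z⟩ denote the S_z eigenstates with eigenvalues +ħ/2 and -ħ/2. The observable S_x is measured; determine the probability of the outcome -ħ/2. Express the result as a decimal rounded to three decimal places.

0.722

|-x⟩ = (|+z⟩ - |-z⟩)/√2, so ⟨-x|ψ⟩ = (-3 + 2i) / (√2·3).
P = |-3 + 2i|² / 18 = 13/18.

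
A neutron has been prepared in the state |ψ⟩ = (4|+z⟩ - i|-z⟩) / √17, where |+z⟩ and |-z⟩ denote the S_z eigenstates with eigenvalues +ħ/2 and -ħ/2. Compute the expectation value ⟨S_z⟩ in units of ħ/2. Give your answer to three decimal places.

0.882

⟨σ_z⟩ = |a|² - |b|² divided by |a|²+|b|², with a, b the |+z⟩, |-z⟩ amplitudes.
= (16 - 1)/17 = 15/17.
⟨S_z⟩ = (ħ/2)·⟨σ_z⟩.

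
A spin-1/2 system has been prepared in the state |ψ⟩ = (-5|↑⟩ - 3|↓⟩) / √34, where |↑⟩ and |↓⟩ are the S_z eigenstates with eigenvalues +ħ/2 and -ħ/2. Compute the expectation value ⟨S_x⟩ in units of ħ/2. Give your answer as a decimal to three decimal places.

0.882

⟨σ_x⟩ = 2 Re(a* b)/(|a|²+|b|²) with a = -5, b = -3.
a* b = 15, so ⟨σ_x⟩ = 30/34.
⟨S_x⟩ = (ħ/2)·⟨σ_x⟩.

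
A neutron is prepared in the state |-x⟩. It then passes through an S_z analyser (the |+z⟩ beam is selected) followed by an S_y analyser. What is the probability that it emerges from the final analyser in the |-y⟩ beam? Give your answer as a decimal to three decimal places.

0.250

First analyser (S_z): from |-x⟩, P(|+z⟩) = 1/2.
After stage 1 the state is |+z⟩; P(|-y⟩) = |⟨-y|+z⟩|² = 1/2.
Joint probability = 1/2 × 1/2 = 0.250.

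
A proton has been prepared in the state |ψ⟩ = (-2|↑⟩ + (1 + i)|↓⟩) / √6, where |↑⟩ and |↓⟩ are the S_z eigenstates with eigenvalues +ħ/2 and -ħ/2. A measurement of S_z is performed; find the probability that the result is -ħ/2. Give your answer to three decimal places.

0.333

The -ħ/2 outcome corresponds to |↓⟩. Its amplitude in |ψ⟩ is (1 + i)/√6.
P = |1 + i|² / 6 = 2/6.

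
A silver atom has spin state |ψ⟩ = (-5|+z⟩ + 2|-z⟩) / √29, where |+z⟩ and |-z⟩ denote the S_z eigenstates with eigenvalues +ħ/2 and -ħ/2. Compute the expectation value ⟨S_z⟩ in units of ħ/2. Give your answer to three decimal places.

0.724

⟨σ_z⟩ = |a|² - |b|² divided by |a|²+|b|², with a, b the |+z⟩, |-z⟩ amplitudes.
= (25 - 4)/29 = 21/29.
⟨S_z⟩ = (ħ/2)·⟨σ_z⟩.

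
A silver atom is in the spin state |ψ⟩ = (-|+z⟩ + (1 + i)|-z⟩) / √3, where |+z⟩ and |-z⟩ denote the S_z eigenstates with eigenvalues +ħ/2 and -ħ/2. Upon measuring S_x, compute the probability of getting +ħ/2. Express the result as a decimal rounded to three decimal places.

0.167

|+x⟩ = (|+z⟩ + |-z⟩)/√2, so ⟨+x|ψ⟩ = (i) / (√2·√3).
P = |i|² / 6 = 1/6.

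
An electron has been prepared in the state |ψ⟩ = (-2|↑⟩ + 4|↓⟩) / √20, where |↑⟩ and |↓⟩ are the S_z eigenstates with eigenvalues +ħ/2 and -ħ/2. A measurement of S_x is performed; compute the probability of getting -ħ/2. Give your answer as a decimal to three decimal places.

|-x⟩ = (|↑⟩ - |↓⟩)/√2, so ⟨-x|ψ⟩ = (-6) / (√2·√20).
P = |-6|² / 40 = 36/40.

0.900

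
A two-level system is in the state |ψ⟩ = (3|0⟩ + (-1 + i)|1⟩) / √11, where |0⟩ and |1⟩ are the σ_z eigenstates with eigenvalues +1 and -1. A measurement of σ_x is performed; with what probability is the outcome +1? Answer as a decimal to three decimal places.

|+x⟩ = (|0⟩ + |1⟩)/√2, so ⟨+x|ψ⟩ = (2 + i) / (√2·√11).
P = |2 + i|² / 22 = 5/22.

0.227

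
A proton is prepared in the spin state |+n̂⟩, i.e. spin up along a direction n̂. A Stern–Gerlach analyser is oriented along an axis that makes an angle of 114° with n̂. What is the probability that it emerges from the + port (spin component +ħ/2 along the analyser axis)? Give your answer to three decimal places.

For spin-½, the probability of finding spin-up along an axis at angle θ to the initial spin direction is cos²(θ/2); spin-down is sin²(θ/2).
θ = 114°, so P = cos²(57°) ≈ 0.297.

0.297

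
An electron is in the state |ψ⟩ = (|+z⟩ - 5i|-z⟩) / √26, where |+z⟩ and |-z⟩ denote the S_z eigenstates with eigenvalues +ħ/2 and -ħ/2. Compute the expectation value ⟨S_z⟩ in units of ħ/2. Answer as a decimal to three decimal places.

-0.923

⟨σ_z⟩ = |a|² - |b|² divided by |a|²+|b|², with a, b the |+z⟩, |-z⟩ amplitudes.
= (1 - 25)/26 = -24/26.
⟨S_z⟩ = (ħ/2)·⟨σ_z⟩.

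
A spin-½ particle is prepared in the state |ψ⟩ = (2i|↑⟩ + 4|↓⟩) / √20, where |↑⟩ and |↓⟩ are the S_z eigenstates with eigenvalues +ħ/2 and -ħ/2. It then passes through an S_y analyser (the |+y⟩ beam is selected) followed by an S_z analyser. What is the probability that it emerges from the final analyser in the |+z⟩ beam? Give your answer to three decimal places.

First analyser (S_y): P(|+y⟩) = |⟨+y|ψ⟩|² = 4/40.
After stage 1 the state is |+y⟩; P(|+z⟩) = |⟨+z|+y⟩|² = 1/2.
Joint probability = 4/40 × 1/2 = 0.050.

0.050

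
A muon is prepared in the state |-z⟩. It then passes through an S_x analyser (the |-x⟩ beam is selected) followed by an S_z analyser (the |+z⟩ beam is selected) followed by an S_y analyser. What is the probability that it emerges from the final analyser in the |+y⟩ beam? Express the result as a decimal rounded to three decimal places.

First analyser (S_x): from |-z⟩, P(|-x⟩) = 1/2.
After stage 1 the state is |-x⟩; P(|+z⟩) = |⟨+z|-x⟩|² = 1/2.
After stage 2 the state is |+z⟩; P(|+y⟩) = |⟨+y|+z⟩|² = 1/2.
Joint probability = 1/2 × 1/2 × 1/2 = 0.125.

0.125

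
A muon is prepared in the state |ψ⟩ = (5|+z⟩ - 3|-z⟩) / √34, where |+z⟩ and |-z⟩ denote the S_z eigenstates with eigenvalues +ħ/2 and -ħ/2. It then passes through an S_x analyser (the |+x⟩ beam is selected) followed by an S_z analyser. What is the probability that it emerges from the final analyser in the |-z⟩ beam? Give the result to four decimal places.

0.0294

First analyser (S_x): P(|+x⟩) = |⟨+x|ψ⟩|² = 4/68.
After stage 1 the state is |+x⟩; P(|-z⟩) = |⟨-z|+x⟩|² = 1/2.
Joint probability = 4/68 × 1/2 = 0.0294.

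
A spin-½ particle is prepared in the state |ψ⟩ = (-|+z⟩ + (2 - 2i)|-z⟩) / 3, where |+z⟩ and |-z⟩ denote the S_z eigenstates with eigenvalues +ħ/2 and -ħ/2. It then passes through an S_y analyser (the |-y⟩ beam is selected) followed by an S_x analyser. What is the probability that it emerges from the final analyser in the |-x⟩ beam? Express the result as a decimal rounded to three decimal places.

First analyser (S_y): P(|-y⟩) = |⟨-y|ψ⟩|² = 5/18.
After stage 1 the state is |-y⟩; P(|-x⟩) = |⟨-x|-y⟩|² = 1/2.
Joint probability = 5/18 × 1/2 = 0.139.

0.139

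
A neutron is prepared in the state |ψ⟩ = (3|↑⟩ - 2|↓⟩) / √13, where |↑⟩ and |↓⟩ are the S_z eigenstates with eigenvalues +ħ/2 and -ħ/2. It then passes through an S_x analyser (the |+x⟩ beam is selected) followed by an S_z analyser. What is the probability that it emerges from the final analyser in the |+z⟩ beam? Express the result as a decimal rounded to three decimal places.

0.019

First analyser (S_x): P(|+x⟩) = |⟨+x|ψ⟩|² = 1/26.
After stage 1 the state is |+x⟩; P(|+z⟩) = |⟨+z|+x⟩|² = 1/2.
Joint probability = 1/26 × 1/2 = 0.019.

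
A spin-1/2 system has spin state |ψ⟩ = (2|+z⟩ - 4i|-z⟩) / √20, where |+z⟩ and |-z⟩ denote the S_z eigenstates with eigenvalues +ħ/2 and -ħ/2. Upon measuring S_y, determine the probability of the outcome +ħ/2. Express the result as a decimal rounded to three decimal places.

0.100

|+y⟩ = (|+z⟩ + i|-z⟩)/√2, so ⟨+y|ψ⟩ = (-2) / (√2·√20).
P = |-2|² / 40 = 4/40.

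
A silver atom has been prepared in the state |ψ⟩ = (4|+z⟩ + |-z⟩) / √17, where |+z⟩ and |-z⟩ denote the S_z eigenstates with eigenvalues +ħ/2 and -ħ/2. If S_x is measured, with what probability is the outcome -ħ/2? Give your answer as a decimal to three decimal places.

0.265

|-x⟩ = (|+z⟩ - |-z⟩)/√2, so ⟨-x|ψ⟩ = (3) / (√2·√17).
P = |3|² / 34 = 9/34.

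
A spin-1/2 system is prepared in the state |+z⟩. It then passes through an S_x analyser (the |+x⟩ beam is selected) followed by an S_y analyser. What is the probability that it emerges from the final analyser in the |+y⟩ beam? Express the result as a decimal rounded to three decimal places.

0.250

First analyser (S_x): from |+z⟩, P(|+x⟩) = 1/2.
After stage 1 the state is |+x⟩; P(|+y⟩) = |⟨+y|+x⟩|² = 1/2.
Joint probability = 1/2 × 1/2 = 0.250.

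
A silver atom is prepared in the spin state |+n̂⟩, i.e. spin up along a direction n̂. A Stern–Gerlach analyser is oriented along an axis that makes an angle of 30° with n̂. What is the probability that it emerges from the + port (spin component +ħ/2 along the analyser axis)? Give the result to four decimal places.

For spin-½, the probability of finding spin-up along an axis at angle θ to the initial spin direction is cos²(θ/2); spin-down is sin²(θ/2).
θ = 30°, so P = cos²(15°) ≈ 0.9330.

0.9330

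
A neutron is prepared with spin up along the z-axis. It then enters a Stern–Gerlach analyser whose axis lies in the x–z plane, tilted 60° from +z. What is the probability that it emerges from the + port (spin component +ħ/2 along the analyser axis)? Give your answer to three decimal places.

0.750

For spin-½, the probability of finding spin-up along an axis at angle θ to the initial spin direction is cos²(θ/2); spin-down is sin²(θ/2).
θ = 60°, so P = cos²(30°) ≈ 0.750.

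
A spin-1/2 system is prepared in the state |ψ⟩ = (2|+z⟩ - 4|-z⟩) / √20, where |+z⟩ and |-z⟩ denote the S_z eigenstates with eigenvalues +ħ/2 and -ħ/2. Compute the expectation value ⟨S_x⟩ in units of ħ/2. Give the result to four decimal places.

-0.8000

⟨σ_x⟩ = 2 Re(a* b)/(|a|²+|b|²) with a = 2, b = -4.
a* b = -8, so ⟨σ_x⟩ = -16/20.
⟨S_x⟩ = (ħ/2)·⟨σ_x⟩.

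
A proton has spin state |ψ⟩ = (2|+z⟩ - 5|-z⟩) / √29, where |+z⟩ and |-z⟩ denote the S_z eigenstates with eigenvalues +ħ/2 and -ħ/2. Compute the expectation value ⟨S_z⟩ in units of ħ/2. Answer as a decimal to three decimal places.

-0.724

⟨σ_z⟩ = |a|² - |b|² divided by |a|²+|b|², with a, b the |+z⟩, |-z⟩ amplitudes.
= (4 - 25)/29 = -21/29.
⟨S_z⟩ = (ħ/2)·⟨σ_z⟩.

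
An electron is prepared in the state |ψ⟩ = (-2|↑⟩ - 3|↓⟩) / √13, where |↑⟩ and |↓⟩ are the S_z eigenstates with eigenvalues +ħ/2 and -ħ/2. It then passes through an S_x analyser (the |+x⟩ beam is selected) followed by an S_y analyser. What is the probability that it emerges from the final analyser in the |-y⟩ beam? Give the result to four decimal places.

0.4808

First analyser (S_x): P(|+x⟩) = |⟨+x|ψ⟩|² = 25/26.
After stage 1 the state is |+x⟩; P(|-y⟩) = |⟨-y|+x⟩|² = 1/2.
Joint probability = 25/26 × 1/2 = 0.4808.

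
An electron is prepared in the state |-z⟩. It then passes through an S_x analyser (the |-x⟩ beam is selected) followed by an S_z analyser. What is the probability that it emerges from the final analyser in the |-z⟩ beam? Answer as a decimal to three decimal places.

0.250

First analyser (S_x): from |-z⟩, P(|-x⟩) = 1/2.
After stage 1 the state is |-x⟩; P(|-z⟩) = |⟨-z|-x⟩|² = 1/2.
Joint probability = 1/2 × 1/2 = 0.250.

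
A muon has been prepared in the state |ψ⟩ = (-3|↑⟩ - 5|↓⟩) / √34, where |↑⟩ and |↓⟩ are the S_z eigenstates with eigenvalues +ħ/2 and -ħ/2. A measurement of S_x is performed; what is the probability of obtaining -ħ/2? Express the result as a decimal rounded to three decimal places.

|-x⟩ = (|↑⟩ - |↓⟩)/√2, so ⟨-x|ψ⟩ = (2) / (√2·√34).
P = |2|² / 68 = 4/68.

0.059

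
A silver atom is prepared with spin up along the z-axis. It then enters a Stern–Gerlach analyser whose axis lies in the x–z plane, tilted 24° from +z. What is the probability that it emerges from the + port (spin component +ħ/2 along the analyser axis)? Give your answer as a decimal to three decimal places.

For spin-½, the probability of finding spin-up along an axis at angle θ to the initial spin direction is cos²(θ/2); spin-down is sin²(θ/2).
θ = 24°, so P = cos²(12°) ≈ 0.957.

0.957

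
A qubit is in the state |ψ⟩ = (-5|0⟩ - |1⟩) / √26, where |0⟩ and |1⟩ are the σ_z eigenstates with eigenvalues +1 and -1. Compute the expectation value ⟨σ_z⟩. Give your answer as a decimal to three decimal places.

⟨σ_z⟩ = |a|² - |b|² divided by |a|²+|b|², with a, b the |0⟩, |1⟩ amplitudes.
= (25 - 1)/26 = 24/26.

0.923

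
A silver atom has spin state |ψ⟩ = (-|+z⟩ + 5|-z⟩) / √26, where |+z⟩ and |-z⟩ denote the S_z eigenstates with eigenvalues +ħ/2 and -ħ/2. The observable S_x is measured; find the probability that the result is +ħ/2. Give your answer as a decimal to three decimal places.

|+x⟩ = (|+z⟩ + |-z⟩)/√2, so ⟨+x|ψ⟩ = (4) / (√2·√26).
P = |4|² / 52 = 16/52.

0.308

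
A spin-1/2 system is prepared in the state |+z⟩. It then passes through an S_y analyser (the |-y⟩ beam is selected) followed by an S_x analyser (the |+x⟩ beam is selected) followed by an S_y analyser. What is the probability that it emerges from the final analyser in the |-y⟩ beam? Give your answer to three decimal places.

0.125

First analyser (S_y): from |+z⟩, P(|-y⟩) = 1/2.
After stage 1 the state is |-y⟩; P(|+x⟩) = |⟨+x|-y⟩|² = 1/2.
After stage 2 the state is |+x⟩; P(|-y⟩) = |⟨-y|+x⟩|² = 1/2.
Joint probability = 1/2 × 1/2 × 1/2 = 0.125.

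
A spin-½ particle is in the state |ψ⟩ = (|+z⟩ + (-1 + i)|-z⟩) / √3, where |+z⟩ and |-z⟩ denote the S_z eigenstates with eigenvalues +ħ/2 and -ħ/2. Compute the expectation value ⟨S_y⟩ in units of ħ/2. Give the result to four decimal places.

⟨σ_y⟩ = 2 Im(a* b)/(|a|²+|b|²) with a = 1, b = (-1 + i).
a* b = (-1 + i), so ⟨σ_y⟩ = 2/3.
⟨S_y⟩ = (ħ/2)·⟨σ_y⟩.

0.6667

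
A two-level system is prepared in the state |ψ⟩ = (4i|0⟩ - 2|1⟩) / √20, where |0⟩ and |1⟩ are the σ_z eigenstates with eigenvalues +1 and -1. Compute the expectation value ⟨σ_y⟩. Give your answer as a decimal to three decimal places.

⟨σ_y⟩ = 2 Im(a* b)/(|a|²+|b|²) with a = 4i, b = -2.
a* b = 8i, so ⟨σ_y⟩ = 16/20.

0.800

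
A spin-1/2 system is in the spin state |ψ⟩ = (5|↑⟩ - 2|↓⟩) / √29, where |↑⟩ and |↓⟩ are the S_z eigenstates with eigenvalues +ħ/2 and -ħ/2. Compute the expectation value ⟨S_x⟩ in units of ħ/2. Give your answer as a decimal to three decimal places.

⟨σ_x⟩ = 2 Re(a* b)/(|a|²+|b|²) with a = 5, b = -2.
a* b = -10, so ⟨σ_x⟩ = -20/29.
⟨S_x⟩ = (ħ/2)·⟨σ_x⟩.

-0.690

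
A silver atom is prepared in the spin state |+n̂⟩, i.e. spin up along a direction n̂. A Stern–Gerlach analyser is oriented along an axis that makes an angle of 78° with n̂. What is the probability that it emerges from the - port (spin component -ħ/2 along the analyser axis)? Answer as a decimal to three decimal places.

0.396

For spin-½, the probability of finding spin-up along an axis at angle θ to the initial spin direction is cos²(θ/2); spin-down is sin²(θ/2).
θ = 78°, so P = sin²(39°) ≈ 0.396.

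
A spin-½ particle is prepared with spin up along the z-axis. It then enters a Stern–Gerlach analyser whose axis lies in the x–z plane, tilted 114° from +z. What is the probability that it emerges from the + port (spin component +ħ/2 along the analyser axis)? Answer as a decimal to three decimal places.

For spin-½, the probability of finding spin-up along an axis at angle θ to the initial spin direction is cos²(θ/2); spin-down is sin²(θ/2).
θ = 114°, so P = cos²(57°) ≈ 0.297.

0.297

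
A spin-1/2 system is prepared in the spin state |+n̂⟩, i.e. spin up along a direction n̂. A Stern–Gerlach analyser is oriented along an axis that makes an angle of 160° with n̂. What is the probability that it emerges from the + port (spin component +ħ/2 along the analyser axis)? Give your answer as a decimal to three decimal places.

For spin-½, the probability of finding spin-up along an axis at angle θ to the initial spin direction is cos²(θ/2); spin-down is sin²(θ/2).
θ = 160°, so P = cos²(80°) ≈ 0.030.

0.030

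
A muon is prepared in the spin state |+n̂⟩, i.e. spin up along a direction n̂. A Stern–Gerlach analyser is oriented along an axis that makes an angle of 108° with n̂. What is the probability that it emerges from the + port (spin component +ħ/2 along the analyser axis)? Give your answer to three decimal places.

0.345

For spin-½, the probability of finding spin-up along an axis at angle θ to the initial spin direction is cos²(θ/2); spin-down is sin²(θ/2).
θ = 108°, so P = cos²(54°) ≈ 0.345.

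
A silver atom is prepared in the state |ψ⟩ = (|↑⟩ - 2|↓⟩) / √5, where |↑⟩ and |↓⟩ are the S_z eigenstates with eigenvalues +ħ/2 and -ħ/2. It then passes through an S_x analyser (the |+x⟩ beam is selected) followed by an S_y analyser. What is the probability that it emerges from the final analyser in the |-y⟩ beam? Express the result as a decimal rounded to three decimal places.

0.050

First analyser (S_x): P(|+x⟩) = |⟨+x|ψ⟩|² = 1/10.
After stage 1 the state is |+x⟩; P(|-y⟩) = |⟨-y|+x⟩|² = 1/2.
Joint probability = 1/10 × 1/2 = 0.050.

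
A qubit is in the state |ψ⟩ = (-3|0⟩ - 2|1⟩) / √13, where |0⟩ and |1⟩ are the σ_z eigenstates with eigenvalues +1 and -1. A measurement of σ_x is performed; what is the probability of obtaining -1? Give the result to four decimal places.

|-x⟩ = (|0⟩ - |1⟩)/√2, so ⟨-x|ψ⟩ = (-1) / (√2·√13).
P = |-1|² / 26 = 1/26.

0.0385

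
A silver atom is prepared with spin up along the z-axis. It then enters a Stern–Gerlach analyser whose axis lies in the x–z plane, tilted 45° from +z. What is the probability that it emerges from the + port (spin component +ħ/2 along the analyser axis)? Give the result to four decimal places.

For spin-½, the probability of finding spin-up along an axis at angle θ to the initial spin direction is cos²(θ/2); spin-down is sin²(θ/2).
θ = 45°, so P = cos²(22.5°) ≈ 0.8536.

0.8536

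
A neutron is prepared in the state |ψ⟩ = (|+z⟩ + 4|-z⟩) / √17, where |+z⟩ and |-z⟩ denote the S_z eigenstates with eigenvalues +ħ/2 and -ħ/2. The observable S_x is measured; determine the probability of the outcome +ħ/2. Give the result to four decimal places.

|+x⟩ = (|+z⟩ + |-z⟩)/√2, so ⟨+x|ψ⟩ = (5) / (√2·√17).
P = |5|² / 34 = 25/34.

0.7353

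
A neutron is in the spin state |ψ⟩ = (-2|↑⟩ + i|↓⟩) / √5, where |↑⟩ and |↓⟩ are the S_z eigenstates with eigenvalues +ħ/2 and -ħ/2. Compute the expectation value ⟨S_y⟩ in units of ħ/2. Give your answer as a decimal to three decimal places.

-0.800

⟨σ_y⟩ = 2 Im(a* b)/(|a|²+|b|²) with a = -2, b = i.
a* b = -2i, so ⟨σ_y⟩ = -4/5.
⟨S_y⟩ = (ħ/2)·⟨σ_y⟩.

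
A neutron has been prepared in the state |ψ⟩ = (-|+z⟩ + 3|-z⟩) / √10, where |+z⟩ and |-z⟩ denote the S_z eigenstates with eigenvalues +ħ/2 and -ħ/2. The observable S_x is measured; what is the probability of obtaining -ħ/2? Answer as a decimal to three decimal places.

|-x⟩ = (|+z⟩ - |-z⟩)/√2, so ⟨-x|ψ⟩ = (-4) / (√2·√10).
P = |-4|² / 20 = 16/20.

0.800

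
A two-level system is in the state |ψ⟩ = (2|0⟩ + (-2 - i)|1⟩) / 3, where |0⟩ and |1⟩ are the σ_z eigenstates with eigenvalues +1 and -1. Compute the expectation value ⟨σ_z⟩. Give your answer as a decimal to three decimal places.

⟨σ_z⟩ = |a|² - |b|² divided by |a|²+|b|², with a, b the |0⟩, |1⟩ amplitudes.
= (4 - 5)/9 = -1/9.

-0.111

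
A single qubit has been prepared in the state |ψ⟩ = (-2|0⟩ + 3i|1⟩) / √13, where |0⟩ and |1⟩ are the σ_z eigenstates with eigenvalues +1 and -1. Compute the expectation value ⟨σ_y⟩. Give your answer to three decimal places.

⟨σ_y⟩ = 2 Im(a* b)/(|a|²+|b|²) with a = -2, b = 3i.
a* b = -6i, so ⟨σ_y⟩ = -12/13.

-0.923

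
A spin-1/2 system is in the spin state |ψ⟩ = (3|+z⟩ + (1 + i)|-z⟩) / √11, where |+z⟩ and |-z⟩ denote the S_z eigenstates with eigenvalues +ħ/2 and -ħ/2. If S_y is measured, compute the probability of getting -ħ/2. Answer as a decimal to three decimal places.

|-y⟩ = (|+z⟩ - i|-z⟩)/√2, so ⟨-y|ψ⟩ = (2 + i) / (√2·√11).
P = |2 + i|² / 22 = 5/22.

0.227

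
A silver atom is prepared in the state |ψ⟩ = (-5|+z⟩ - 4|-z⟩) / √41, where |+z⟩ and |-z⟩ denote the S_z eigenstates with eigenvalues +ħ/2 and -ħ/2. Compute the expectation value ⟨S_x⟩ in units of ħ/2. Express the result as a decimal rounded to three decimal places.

⟨σ_x⟩ = 2 Re(a* b)/(|a|²+|b|²) with a = -5, b = -4.
a* b = 20, so ⟨σ_x⟩ = 40/41.
⟨S_x⟩ = (ħ/2)·⟨σ_x⟩.

0.976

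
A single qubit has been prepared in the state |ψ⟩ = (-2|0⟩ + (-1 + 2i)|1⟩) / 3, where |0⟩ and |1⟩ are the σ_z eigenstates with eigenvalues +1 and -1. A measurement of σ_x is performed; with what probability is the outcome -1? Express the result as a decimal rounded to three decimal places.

|-x⟩ = (|0⟩ - |1⟩)/√2, so ⟨-x|ψ⟩ = (-1 - 2i) / (√2·3).
P = |-1 - 2i|² / 18 = 5/18.

0.278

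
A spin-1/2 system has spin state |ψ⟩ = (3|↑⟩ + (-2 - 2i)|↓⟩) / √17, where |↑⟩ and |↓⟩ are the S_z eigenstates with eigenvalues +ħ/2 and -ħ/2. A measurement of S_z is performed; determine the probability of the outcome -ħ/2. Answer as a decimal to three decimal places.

The -ħ/2 outcome corresponds to |↓⟩. Its amplitude in |ψ⟩ is (-2 - 2i)/√17.
P = |-2 - 2i|² / 17 = 8/17.

0.471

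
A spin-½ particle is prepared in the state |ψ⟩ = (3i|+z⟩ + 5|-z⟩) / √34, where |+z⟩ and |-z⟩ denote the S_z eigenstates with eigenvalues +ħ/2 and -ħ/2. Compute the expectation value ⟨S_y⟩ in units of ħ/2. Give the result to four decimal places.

-0.8824

⟨σ_y⟩ = 2 Im(a* b)/(|a|²+|b|²) with a = 3i, b = 5.
a* b = -15i, so ⟨σ_y⟩ = -30/34.
⟨S_y⟩ = (ħ/2)·⟨σ_y⟩.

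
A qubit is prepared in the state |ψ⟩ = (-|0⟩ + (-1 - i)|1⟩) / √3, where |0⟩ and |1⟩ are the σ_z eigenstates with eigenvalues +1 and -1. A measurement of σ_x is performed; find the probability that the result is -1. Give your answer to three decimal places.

|-x⟩ = (|0⟩ - |1⟩)/√2, so ⟨-x|ψ⟩ = (i) / (√2·√3).
P = |i|² / 6 = 1/6.

0.167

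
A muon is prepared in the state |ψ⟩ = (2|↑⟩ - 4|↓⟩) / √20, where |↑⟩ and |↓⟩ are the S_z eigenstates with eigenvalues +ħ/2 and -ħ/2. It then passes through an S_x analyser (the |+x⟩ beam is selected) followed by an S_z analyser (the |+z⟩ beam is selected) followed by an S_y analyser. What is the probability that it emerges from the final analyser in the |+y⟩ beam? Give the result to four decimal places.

0.0250

First analyser (S_x): P(|+x⟩) = |⟨+x|ψ⟩|² = 4/40.
After stage 1 the state is |+x⟩; P(|+z⟩) = |⟨+z|+x⟩|² = 1/2.
After stage 2 the state is |+z⟩; P(|+y⟩) = |⟨+y|+z⟩|² = 1/2.
Joint probability = 4/40 × 1/2 × 1/2 = 0.0250.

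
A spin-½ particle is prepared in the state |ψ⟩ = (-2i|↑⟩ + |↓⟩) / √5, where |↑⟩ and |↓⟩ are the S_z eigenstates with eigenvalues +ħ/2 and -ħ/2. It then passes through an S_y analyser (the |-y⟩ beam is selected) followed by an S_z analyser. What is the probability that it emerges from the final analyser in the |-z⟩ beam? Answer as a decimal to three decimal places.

First analyser (S_y): P(|-y⟩) = |⟨-y|ψ⟩|² = 1/10.
After stage 1 the state is |-y⟩; P(|-z⟩) = |⟨-z|-y⟩|² = 1/2.
Joint probability = 1/10 × 1/2 = 0.050.

0.050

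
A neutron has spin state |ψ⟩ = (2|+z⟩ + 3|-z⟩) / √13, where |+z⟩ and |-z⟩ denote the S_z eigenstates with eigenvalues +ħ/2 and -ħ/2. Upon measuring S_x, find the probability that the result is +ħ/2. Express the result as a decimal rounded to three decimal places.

|+x⟩ = (|+z⟩ + |-z⟩)/√2, so ⟨+x|ψ⟩ = (5) / (√2·√13).
P = |5|² / 26 = 25/26.

0.962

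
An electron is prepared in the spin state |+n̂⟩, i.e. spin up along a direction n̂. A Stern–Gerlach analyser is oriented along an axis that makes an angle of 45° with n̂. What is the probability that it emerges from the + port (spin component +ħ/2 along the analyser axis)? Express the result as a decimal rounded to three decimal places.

For spin-½, the probability of finding spin-up along an axis at angle θ to the initial spin direction is cos²(θ/2); spin-down is sin²(θ/2).
θ = 45°, so P = cos²(22.5°) ≈ 0.854.

0.854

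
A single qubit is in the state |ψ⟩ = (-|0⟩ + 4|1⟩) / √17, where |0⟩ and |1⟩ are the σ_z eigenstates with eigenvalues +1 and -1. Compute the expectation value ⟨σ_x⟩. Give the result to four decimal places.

⟨σ_x⟩ = 2 Re(a* b)/(|a|²+|b|²) with a = -1, b = 4.
a* b = -4, so ⟨σ_x⟩ = -8/17.

-0.4706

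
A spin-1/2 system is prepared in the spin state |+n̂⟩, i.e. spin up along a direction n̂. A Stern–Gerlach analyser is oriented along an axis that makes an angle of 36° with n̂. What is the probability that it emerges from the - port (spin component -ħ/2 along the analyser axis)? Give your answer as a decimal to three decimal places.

For spin-½, the probability of finding spin-up along an axis at angle θ to the initial spin direction is cos²(θ/2); spin-down is sin²(θ/2).
θ = 36°, so P = sin²(18°) ≈ 0.095.

0.095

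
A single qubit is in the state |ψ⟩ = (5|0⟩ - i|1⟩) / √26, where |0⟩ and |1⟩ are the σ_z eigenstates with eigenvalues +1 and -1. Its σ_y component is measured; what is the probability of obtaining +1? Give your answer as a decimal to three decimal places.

0.308

|+y⟩ = (|0⟩ + i|1⟩)/√2, so ⟨+y|ψ⟩ = (4) / (√2·√26).
P = |4|² / 52 = 16/52.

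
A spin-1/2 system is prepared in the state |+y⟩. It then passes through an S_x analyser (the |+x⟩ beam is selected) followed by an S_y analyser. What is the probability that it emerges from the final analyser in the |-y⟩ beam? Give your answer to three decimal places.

0.250

First analyser (S_x): from |+y⟩, P(|+x⟩) = 1/2.
After stage 1 the state is |+x⟩; P(|-y⟩) = |⟨-y|+x⟩|² = 1/2.
Joint probability = 1/2 × 1/2 = 0.250.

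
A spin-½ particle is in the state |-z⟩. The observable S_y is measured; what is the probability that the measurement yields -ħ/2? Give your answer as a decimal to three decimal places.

In the S_z basis, |-z⟩ = |↓⟩ and |-y⟩ = (|↑⟩ - i|↓⟩)/√2.
|⟨-y|-z⟩|² = 1/2.

0.500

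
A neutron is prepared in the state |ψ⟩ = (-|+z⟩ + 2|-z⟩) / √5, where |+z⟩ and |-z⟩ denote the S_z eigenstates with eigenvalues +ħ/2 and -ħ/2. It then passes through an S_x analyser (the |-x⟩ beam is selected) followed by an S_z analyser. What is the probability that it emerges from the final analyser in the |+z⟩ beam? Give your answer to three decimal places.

First analyser (S_x): P(|-x⟩) = |⟨-x|ψ⟩|² = 9/10.
After stage 1 the state is |-x⟩; P(|+z⟩) = |⟨+z|-x⟩|² = 1/2.
Joint probability = 9/10 × 1/2 = 0.450.

0.450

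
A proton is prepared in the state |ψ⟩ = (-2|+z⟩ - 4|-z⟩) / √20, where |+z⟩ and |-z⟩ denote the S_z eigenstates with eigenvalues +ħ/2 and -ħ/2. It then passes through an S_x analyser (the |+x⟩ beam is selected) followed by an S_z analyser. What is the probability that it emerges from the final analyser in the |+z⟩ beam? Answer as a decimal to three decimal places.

First analyser (S_x): P(|+x⟩) = |⟨+x|ψ⟩|² = 36/40.
After stage 1 the state is |+x⟩; P(|+z⟩) = |⟨+z|+x⟩|² = 1/2.
Joint probability = 36/40 × 1/2 = 0.450.

0.450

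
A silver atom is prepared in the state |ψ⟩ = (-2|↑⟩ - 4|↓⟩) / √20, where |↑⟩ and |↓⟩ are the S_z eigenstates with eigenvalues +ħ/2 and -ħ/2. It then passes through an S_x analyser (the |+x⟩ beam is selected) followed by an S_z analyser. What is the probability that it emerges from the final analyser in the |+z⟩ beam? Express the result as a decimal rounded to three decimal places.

First analyser (S_x): P(|+x⟩) = |⟨+x|ψ⟩|² = 36/40.
After stage 1 the state is |+x⟩; P(|+z⟩) = |⟨+z|+x⟩|² = 1/2.
Joint probability = 36/40 × 1/2 = 0.450.

0.450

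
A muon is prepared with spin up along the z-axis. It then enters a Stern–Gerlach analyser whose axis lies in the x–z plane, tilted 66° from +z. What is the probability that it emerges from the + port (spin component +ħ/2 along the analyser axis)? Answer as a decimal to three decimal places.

0.703

For spin-½, the probability of finding spin-up along an axis at angle θ to the initial spin direction is cos²(θ/2); spin-down is sin²(θ/2).
θ = 66°, so P = cos²(33°) ≈ 0.703.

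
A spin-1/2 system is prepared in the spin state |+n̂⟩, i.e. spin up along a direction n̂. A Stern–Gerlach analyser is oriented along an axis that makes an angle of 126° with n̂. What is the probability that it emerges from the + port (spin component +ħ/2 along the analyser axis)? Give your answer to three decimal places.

For spin-½, the probability of finding spin-up along an axis at angle θ to the initial spin direction is cos²(θ/2); spin-down is sin²(θ/2).
θ = 126°, so P = cos²(63°) ≈ 0.206.

0.206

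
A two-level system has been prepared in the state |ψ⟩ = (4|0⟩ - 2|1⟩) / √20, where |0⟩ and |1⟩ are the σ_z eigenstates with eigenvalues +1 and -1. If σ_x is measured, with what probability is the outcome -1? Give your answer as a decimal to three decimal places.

|-x⟩ = (|0⟩ - |1⟩)/√2, so ⟨-x|ψ⟩ = (6) / (√2·√20).
P = |6|² / 40 = 36/40.

0.900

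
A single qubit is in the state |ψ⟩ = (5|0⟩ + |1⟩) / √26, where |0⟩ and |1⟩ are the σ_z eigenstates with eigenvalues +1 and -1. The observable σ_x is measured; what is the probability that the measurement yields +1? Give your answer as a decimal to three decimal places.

|+x⟩ = (|0⟩ + |1⟩)/√2, so ⟨+x|ψ⟩ = (6) / (√2·√26).
P = |6|² / 52 = 36/52.

0.692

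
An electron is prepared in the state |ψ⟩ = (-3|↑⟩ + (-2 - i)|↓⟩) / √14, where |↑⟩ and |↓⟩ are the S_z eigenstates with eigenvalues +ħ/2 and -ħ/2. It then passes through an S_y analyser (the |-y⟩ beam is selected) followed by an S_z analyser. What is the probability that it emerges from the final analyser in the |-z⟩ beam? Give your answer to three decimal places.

0.143

First analyser (S_y): P(|-y⟩) = |⟨-y|ψ⟩|² = 8/28.
After stage 1 the state is |-y⟩; P(|-z⟩) = |⟨-z|-y⟩|² = 1/2.
Joint probability = 8/28 × 1/2 = 0.143.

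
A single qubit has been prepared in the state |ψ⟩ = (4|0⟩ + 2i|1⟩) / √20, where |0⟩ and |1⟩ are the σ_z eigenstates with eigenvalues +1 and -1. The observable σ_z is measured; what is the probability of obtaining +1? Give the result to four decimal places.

0.8000

The +1 outcome corresponds to |0⟩. Its amplitude in |ψ⟩ is 4/√20.
P = |4|² / 20 = 16/20.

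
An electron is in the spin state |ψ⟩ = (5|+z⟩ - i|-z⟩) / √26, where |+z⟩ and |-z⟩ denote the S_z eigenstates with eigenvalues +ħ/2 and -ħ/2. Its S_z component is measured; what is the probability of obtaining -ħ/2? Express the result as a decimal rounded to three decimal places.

0.038

The -ħ/2 outcome corresponds to |-z⟩. Its amplitude in |ψ⟩ is -i/√26.
P = |-i|² / 26 = 1/26.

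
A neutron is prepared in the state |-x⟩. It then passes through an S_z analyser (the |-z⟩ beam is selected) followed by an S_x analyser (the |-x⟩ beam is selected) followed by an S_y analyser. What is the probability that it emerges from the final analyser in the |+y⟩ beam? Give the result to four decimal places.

First analyser (S_z): from |-x⟩, P(|-z⟩) = 1/2.
After stage 1 the state is |-z⟩; P(|-x⟩) = |⟨-x|-z⟩|² = 1/2.
After stage 2 the state is |-x⟩; P(|+y⟩) = |⟨+y|-x⟩|² = 1/2.
Joint probability = 1/2 × 1/2 × 1/2 = 0.1250.

0.1250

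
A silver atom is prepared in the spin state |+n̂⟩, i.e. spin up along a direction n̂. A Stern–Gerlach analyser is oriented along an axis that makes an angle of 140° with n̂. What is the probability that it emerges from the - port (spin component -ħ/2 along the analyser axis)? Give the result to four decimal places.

For spin-½, the probability of finding spin-up along an axis at angle θ to the initial spin direction is cos²(θ/2); spin-down is sin²(θ/2).
θ = 140°, so P = sin²(70°) ≈ 0.8830.

0.8830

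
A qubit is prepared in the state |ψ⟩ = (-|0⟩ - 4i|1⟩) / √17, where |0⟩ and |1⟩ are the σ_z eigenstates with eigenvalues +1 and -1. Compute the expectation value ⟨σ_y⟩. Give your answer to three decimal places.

0.471

⟨σ_y⟩ = 2 Im(a* b)/(|a|²+|b|²) with a = -1, b = -4i.
a* b = 4i, so ⟨σ_y⟩ = 8/17.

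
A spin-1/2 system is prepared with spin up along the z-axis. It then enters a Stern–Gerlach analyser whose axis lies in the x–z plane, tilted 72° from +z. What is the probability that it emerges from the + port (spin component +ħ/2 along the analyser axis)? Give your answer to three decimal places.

For spin-½, the probability of finding spin-up along an axis at angle θ to the initial spin direction is cos²(θ/2); spin-down is sin²(θ/2).
θ = 72°, so P = cos²(36°) ≈ 0.655.

0.655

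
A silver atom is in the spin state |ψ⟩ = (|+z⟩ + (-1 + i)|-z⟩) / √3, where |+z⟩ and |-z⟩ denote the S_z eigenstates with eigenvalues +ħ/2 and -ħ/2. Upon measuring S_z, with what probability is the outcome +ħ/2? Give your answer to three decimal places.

0.333

The +ħ/2 outcome corresponds to |+z⟩. Its amplitude in |ψ⟩ is 1/√3.
P = |1|² / 3 = 1/3.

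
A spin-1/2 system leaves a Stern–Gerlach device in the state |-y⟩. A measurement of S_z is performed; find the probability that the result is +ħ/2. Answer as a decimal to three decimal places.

In the S_z basis, |-y⟩ = (|+z⟩ - i|-z⟩)/√2 and |+z⟩ = |+z⟩.
|⟨+z|-y⟩|² = 1/2.

0.500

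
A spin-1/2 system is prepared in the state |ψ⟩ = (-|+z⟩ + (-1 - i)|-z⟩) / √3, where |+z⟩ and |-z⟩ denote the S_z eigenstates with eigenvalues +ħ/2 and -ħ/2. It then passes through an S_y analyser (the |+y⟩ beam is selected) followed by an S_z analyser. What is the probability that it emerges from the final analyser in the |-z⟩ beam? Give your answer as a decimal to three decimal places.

First analyser (S_y): P(|+y⟩) = |⟨+y|ψ⟩|² = 5/6.
After stage 1 the state is |+y⟩; P(|-z⟩) = |⟨-z|+y⟩|² = 1/2.
Joint probability = 5/6 × 1/2 = 0.417.

0.417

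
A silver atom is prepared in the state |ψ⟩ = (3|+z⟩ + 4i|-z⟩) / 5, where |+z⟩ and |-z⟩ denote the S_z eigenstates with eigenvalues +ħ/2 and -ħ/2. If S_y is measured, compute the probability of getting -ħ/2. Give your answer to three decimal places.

0.020

|-y⟩ = (|+z⟩ - i|-z⟩)/√2, so ⟨-y|ψ⟩ = (-1) / (√2·5).
P = |-1|² / 50 = 1/50.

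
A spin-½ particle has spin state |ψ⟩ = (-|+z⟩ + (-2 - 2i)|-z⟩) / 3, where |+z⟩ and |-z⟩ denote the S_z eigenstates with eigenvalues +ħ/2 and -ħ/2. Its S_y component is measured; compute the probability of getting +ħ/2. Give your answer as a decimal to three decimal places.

0.722

|+y⟩ = (|+z⟩ + i|-z⟩)/√2, so ⟨+y|ψ⟩ = (-3 + 2i) / (√2·3).
P = |-3 + 2i|² / 18 = 13/18.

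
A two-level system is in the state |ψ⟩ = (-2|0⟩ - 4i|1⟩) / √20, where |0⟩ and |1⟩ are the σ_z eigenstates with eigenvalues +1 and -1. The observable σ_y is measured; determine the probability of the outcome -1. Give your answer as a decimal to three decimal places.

|-y⟩ = (|0⟩ - i|1⟩)/√2, so ⟨-y|ψ⟩ = (2) / (√2·√20).
P = |2|² / 40 = 4/40.

0.100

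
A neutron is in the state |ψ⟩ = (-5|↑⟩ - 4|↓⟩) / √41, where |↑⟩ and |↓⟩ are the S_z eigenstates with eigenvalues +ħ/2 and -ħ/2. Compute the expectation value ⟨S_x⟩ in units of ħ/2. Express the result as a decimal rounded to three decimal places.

⟨σ_x⟩ = 2 Re(a* b)/(|a|²+|b|²) with a = -5, b = -4.
a* b = 20, so ⟨σ_x⟩ = 40/41.
⟨S_x⟩ = (ħ/2)·⟨σ_x⟩.

0.976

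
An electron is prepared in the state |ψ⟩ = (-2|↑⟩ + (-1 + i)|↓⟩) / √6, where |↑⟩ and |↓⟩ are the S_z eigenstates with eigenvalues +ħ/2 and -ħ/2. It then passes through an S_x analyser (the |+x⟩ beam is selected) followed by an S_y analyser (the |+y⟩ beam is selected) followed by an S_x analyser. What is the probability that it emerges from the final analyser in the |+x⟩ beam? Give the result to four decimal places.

First analyser (S_x): P(|+x⟩) = |⟨+x|ψ⟩|² = 10/12.
After stage 1 the state is |+x⟩; P(|+y⟩) = |⟨+y|+x⟩|² = 1/2.
After stage 2 the state is |+y⟩; P(|+x⟩) = |⟨+x|+y⟩|² = 1/2.
Joint probability = 10/12 × 1/2 × 1/2 = 0.2083.

0.2083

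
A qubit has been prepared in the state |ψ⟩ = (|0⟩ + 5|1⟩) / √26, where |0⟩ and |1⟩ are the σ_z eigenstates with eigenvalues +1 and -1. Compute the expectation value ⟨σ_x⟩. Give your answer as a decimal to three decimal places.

0.385

⟨σ_x⟩ = 2 Re(a* b)/(|a|²+|b|²) with a = 1, b = 5.
a* b = 5, so ⟨σ_x⟩ = 10/26.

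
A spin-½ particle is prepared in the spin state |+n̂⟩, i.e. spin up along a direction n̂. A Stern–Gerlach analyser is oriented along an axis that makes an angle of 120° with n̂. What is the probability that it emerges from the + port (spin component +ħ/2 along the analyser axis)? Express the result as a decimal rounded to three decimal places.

0.250

For spin-½, the probability of finding spin-up along an axis at angle θ to the initial spin direction is cos²(θ/2); spin-down is sin²(θ/2).
θ = 120°, so P = cos²(60°) ≈ 0.250.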